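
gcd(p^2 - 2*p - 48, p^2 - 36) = p + 6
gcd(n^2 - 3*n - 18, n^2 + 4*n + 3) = n + 3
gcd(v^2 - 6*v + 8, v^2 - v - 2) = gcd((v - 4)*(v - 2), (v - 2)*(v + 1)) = v - 2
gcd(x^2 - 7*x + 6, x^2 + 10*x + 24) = 1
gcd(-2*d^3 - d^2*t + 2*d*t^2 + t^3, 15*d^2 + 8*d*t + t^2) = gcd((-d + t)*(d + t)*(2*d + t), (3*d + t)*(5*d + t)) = 1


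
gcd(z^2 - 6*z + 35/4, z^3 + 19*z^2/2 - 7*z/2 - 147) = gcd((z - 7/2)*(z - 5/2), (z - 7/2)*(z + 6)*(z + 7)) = z - 7/2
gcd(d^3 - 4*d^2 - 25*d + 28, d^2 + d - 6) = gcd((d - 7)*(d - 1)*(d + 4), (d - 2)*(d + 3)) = 1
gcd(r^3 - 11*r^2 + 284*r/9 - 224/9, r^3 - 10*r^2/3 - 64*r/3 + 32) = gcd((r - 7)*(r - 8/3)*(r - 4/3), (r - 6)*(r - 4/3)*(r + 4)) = r - 4/3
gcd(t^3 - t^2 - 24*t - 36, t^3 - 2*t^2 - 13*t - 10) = t + 2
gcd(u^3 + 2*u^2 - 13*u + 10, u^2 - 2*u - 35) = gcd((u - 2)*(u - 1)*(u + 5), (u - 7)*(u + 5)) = u + 5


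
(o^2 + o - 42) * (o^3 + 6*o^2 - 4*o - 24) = o^5 + 7*o^4 - 40*o^3 - 280*o^2 + 144*o + 1008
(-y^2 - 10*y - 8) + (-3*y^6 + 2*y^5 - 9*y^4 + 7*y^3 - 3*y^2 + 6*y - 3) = -3*y^6 + 2*y^5 - 9*y^4 + 7*y^3 - 4*y^2 - 4*y - 11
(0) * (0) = 0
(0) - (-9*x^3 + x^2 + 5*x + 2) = 9*x^3 - x^2 - 5*x - 2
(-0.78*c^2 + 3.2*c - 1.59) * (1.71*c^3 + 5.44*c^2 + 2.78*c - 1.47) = -1.3338*c^5 + 1.2288*c^4 + 12.5207*c^3 + 1.393*c^2 - 9.1242*c + 2.3373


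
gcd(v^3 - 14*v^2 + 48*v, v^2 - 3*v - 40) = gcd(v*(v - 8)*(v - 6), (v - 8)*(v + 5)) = v - 8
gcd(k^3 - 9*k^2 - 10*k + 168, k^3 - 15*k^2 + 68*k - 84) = k^2 - 13*k + 42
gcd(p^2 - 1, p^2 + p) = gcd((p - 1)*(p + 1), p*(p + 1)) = p + 1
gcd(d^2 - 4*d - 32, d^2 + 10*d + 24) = d + 4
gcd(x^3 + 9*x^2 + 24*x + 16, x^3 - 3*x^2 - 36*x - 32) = x^2 + 5*x + 4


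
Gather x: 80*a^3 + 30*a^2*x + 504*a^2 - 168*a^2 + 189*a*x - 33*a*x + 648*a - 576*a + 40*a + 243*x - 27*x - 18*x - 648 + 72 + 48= 80*a^3 + 336*a^2 + 112*a + x*(30*a^2 + 156*a + 198) - 528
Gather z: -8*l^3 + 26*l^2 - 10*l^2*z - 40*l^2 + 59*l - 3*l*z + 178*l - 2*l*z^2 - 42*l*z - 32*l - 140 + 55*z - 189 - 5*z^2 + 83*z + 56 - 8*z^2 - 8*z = -8*l^3 - 14*l^2 + 205*l + z^2*(-2*l - 13) + z*(-10*l^2 - 45*l + 130) - 273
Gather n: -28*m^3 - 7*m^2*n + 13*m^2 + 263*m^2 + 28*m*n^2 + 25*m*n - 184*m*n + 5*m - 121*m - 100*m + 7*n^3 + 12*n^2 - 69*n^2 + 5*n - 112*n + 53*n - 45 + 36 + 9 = -28*m^3 + 276*m^2 - 216*m + 7*n^3 + n^2*(28*m - 57) + n*(-7*m^2 - 159*m - 54)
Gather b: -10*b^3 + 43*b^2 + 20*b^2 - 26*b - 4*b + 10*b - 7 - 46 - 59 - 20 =-10*b^3 + 63*b^2 - 20*b - 132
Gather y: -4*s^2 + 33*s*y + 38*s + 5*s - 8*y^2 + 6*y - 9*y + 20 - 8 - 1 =-4*s^2 + 43*s - 8*y^2 + y*(33*s - 3) + 11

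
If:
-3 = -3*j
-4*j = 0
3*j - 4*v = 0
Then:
No Solution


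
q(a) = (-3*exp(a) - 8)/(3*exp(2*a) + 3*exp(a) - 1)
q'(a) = (-3*exp(a) - 8)*(-6*exp(2*a) - 3*exp(a))/(3*exp(2*a) + 3*exp(a) - 1)^2 - 3*exp(a)/(3*exp(2*a) + 3*exp(a) - 1)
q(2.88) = -0.06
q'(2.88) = 0.07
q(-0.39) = -4.17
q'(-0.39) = 7.44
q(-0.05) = -2.38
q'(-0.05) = 3.68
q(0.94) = -0.60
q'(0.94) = 0.77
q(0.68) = -0.84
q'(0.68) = 1.12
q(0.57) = -0.97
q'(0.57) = 1.32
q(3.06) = -0.05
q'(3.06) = 0.05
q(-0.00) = -2.20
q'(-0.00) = 3.36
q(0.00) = -2.20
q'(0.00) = 3.36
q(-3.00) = 9.66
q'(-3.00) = 2.06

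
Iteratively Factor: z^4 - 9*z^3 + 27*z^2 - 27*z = (z - 3)*(z^3 - 6*z^2 + 9*z) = (z - 3)^2*(z^2 - 3*z) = (z - 3)^3*(z)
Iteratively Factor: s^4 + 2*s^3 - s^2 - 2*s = (s)*(s^3 + 2*s^2 - s - 2) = s*(s + 1)*(s^2 + s - 2) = s*(s + 1)*(s + 2)*(s - 1)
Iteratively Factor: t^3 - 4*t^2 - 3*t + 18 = (t + 2)*(t^2 - 6*t + 9) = (t - 3)*(t + 2)*(t - 3)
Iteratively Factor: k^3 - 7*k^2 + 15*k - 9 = (k - 1)*(k^2 - 6*k + 9) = (k - 3)*(k - 1)*(k - 3)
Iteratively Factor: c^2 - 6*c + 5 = (c - 5)*(c - 1)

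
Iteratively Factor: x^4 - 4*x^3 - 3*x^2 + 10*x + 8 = (x + 1)*(x^3 - 5*x^2 + 2*x + 8) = (x - 4)*(x + 1)*(x^2 - x - 2) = (x - 4)*(x + 1)^2*(x - 2)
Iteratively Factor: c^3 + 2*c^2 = (c)*(c^2 + 2*c) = c^2*(c + 2)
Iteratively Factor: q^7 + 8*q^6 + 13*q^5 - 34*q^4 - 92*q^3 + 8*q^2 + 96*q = (q + 3)*(q^6 + 5*q^5 - 2*q^4 - 28*q^3 - 8*q^2 + 32*q) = (q + 2)*(q + 3)*(q^5 + 3*q^4 - 8*q^3 - 12*q^2 + 16*q) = (q - 2)*(q + 2)*(q + 3)*(q^4 + 5*q^3 + 2*q^2 - 8*q) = (q - 2)*(q + 2)*(q + 3)*(q + 4)*(q^3 + q^2 - 2*q) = (q - 2)*(q - 1)*(q + 2)*(q + 3)*(q + 4)*(q^2 + 2*q) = q*(q - 2)*(q - 1)*(q + 2)*(q + 3)*(q + 4)*(q + 2)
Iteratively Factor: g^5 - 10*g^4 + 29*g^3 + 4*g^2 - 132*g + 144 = (g - 4)*(g^4 - 6*g^3 + 5*g^2 + 24*g - 36) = (g - 4)*(g + 2)*(g^3 - 8*g^2 + 21*g - 18) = (g - 4)*(g - 3)*(g + 2)*(g^2 - 5*g + 6) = (g - 4)*(g - 3)^2*(g + 2)*(g - 2)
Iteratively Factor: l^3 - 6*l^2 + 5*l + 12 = (l - 3)*(l^2 - 3*l - 4) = (l - 3)*(l + 1)*(l - 4)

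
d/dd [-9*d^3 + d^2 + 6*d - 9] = -27*d^2 + 2*d + 6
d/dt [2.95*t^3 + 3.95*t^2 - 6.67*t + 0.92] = 8.85*t^2 + 7.9*t - 6.67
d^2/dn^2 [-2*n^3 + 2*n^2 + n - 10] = 4 - 12*n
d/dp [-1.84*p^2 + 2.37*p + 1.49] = 2.37 - 3.68*p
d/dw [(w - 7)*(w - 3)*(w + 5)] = 3*w^2 - 10*w - 29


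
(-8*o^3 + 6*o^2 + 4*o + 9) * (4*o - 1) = -32*o^4 + 32*o^3 + 10*o^2 + 32*o - 9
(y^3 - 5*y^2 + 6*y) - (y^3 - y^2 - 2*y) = -4*y^2 + 8*y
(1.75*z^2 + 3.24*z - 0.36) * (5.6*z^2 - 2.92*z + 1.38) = 9.8*z^4 + 13.034*z^3 - 9.0618*z^2 + 5.5224*z - 0.4968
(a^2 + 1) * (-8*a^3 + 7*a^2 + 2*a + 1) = -8*a^5 + 7*a^4 - 6*a^3 + 8*a^2 + 2*a + 1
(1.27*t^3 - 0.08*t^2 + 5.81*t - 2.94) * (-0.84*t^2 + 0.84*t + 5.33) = -1.0668*t^5 + 1.134*t^4 + 1.8215*t^3 + 6.9236*t^2 + 28.4977*t - 15.6702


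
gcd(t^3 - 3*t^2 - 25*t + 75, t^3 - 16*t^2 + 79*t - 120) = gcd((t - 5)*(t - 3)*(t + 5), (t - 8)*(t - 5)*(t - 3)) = t^2 - 8*t + 15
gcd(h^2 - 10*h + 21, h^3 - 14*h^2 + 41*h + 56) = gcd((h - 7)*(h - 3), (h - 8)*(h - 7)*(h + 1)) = h - 7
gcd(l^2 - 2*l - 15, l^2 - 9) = l + 3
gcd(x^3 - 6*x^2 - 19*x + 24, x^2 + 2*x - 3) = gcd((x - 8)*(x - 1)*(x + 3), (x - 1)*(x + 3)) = x^2 + 2*x - 3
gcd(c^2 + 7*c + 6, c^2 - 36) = c + 6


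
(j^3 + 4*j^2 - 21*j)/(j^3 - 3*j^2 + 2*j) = (j^2 + 4*j - 21)/(j^2 - 3*j + 2)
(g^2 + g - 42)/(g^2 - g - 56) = (g - 6)/(g - 8)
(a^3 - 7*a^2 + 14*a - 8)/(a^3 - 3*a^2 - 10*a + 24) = (a - 1)/(a + 3)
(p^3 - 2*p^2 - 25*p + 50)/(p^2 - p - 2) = (p^2 - 25)/(p + 1)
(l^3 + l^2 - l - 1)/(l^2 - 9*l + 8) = (l^2 + 2*l + 1)/(l - 8)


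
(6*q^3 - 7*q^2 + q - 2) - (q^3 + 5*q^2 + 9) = 5*q^3 - 12*q^2 + q - 11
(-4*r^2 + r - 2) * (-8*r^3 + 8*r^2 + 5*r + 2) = 32*r^5 - 40*r^4 + 4*r^3 - 19*r^2 - 8*r - 4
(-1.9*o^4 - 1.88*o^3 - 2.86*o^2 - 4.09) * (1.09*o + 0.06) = -2.071*o^5 - 2.1632*o^4 - 3.2302*o^3 - 0.1716*o^2 - 4.4581*o - 0.2454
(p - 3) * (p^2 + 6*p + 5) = p^3 + 3*p^2 - 13*p - 15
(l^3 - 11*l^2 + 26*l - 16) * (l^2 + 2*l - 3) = l^5 - 9*l^4 + l^3 + 69*l^2 - 110*l + 48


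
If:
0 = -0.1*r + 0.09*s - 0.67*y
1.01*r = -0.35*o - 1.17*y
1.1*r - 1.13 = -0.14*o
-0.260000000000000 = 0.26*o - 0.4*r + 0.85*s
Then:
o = -4.76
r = 1.63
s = 1.92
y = 0.01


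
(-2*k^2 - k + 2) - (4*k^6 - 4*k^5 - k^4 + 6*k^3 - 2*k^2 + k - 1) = -4*k^6 + 4*k^5 + k^4 - 6*k^3 - 2*k + 3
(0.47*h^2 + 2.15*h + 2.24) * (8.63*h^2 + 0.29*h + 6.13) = 4.0561*h^4 + 18.6908*h^3 + 22.8358*h^2 + 13.8291*h + 13.7312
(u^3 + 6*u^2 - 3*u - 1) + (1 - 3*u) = u^3 + 6*u^2 - 6*u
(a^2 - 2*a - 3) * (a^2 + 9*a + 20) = a^4 + 7*a^3 - a^2 - 67*a - 60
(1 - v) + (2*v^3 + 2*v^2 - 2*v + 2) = 2*v^3 + 2*v^2 - 3*v + 3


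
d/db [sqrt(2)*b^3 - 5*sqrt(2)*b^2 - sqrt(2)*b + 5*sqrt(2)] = sqrt(2)*(3*b^2 - 10*b - 1)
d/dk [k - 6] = 1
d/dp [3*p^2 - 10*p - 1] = 6*p - 10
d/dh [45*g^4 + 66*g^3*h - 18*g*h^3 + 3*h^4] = 66*g^3 - 54*g*h^2 + 12*h^3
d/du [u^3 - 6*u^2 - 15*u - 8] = 3*u^2 - 12*u - 15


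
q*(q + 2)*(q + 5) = q^3 + 7*q^2 + 10*q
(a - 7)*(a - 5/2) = a^2 - 19*a/2 + 35/2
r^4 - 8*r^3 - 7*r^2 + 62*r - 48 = (r - 8)*(r - 2)*(r - 1)*(r + 3)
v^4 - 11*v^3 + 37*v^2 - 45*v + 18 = (v - 6)*(v - 3)*(v - 1)^2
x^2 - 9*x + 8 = (x - 8)*(x - 1)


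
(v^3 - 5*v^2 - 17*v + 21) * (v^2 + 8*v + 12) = v^5 + 3*v^4 - 45*v^3 - 175*v^2 - 36*v + 252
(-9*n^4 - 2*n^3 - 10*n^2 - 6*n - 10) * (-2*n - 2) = 18*n^5 + 22*n^4 + 24*n^3 + 32*n^2 + 32*n + 20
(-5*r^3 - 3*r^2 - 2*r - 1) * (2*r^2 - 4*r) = -10*r^5 + 14*r^4 + 8*r^3 + 6*r^2 + 4*r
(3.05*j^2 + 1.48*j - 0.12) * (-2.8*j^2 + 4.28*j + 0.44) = -8.54*j^4 + 8.91*j^3 + 8.0124*j^2 + 0.1376*j - 0.0528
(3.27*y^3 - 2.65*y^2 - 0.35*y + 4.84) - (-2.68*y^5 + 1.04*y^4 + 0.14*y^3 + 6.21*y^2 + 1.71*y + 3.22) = 2.68*y^5 - 1.04*y^4 + 3.13*y^3 - 8.86*y^2 - 2.06*y + 1.62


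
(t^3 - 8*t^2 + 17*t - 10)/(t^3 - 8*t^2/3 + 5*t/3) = 3*(t^2 - 7*t + 10)/(t*(3*t - 5))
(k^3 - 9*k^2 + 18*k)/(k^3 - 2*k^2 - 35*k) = (-k^2 + 9*k - 18)/(-k^2 + 2*k + 35)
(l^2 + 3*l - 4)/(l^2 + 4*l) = (l - 1)/l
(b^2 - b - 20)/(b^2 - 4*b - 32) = (b - 5)/(b - 8)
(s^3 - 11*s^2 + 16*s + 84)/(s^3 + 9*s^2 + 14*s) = (s^2 - 13*s + 42)/(s*(s + 7))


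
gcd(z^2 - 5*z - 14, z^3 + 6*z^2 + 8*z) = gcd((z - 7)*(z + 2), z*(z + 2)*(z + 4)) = z + 2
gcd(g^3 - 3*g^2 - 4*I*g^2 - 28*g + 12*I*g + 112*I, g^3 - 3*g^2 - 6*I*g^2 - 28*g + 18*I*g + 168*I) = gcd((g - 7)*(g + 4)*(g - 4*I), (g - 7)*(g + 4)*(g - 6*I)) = g^2 - 3*g - 28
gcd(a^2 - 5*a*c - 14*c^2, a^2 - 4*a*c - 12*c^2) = a + 2*c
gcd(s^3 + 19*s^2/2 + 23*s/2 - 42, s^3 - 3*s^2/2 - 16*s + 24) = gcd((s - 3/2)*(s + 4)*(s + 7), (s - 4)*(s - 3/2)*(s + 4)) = s^2 + 5*s/2 - 6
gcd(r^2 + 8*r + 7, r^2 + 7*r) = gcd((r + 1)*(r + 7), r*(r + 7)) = r + 7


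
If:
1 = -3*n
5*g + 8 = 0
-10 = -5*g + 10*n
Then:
No Solution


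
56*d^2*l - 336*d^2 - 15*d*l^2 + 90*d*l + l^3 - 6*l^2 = (-8*d + l)*(-7*d + l)*(l - 6)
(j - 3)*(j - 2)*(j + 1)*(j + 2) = j^4 - 2*j^3 - 7*j^2 + 8*j + 12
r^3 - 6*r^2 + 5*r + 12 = (r - 4)*(r - 3)*(r + 1)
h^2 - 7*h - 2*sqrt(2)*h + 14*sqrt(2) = (h - 7)*(h - 2*sqrt(2))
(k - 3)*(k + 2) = k^2 - k - 6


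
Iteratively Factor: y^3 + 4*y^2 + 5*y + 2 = (y + 1)*(y^2 + 3*y + 2) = (y + 1)^2*(y + 2)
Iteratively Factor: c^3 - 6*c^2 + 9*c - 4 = (c - 1)*(c^2 - 5*c + 4) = (c - 1)^2*(c - 4)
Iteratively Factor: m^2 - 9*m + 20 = (m - 4)*(m - 5)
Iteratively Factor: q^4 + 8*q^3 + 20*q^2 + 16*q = (q + 2)*(q^3 + 6*q^2 + 8*q) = (q + 2)^2*(q^2 + 4*q) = (q + 2)^2*(q + 4)*(q)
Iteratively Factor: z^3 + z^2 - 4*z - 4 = (z - 2)*(z^2 + 3*z + 2) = (z - 2)*(z + 1)*(z + 2)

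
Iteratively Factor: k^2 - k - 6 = (k - 3)*(k + 2)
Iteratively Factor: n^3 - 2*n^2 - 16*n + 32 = (n + 4)*(n^2 - 6*n + 8) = (n - 2)*(n + 4)*(n - 4)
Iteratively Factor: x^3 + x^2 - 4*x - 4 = (x + 1)*(x^2 - 4) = (x + 1)*(x + 2)*(x - 2)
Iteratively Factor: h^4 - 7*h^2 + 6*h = (h + 3)*(h^3 - 3*h^2 + 2*h) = h*(h + 3)*(h^2 - 3*h + 2) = h*(h - 1)*(h + 3)*(h - 2)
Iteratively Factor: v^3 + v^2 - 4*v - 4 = (v - 2)*(v^2 + 3*v + 2) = (v - 2)*(v + 2)*(v + 1)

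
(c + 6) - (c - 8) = 14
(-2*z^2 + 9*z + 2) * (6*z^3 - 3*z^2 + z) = -12*z^5 + 60*z^4 - 17*z^3 + 3*z^2 + 2*z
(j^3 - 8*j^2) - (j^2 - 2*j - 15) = j^3 - 9*j^2 + 2*j + 15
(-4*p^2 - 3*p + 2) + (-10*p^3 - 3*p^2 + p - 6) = -10*p^3 - 7*p^2 - 2*p - 4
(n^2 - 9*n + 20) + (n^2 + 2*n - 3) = 2*n^2 - 7*n + 17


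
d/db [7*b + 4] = 7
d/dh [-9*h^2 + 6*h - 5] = 6 - 18*h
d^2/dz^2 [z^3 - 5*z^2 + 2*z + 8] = 6*z - 10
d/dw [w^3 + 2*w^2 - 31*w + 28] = 3*w^2 + 4*w - 31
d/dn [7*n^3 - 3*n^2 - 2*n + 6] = 21*n^2 - 6*n - 2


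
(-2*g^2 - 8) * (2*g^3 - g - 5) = -4*g^5 - 14*g^3 + 10*g^2 + 8*g + 40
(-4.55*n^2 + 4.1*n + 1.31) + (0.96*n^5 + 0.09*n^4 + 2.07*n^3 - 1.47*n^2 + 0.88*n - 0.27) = 0.96*n^5 + 0.09*n^4 + 2.07*n^3 - 6.02*n^2 + 4.98*n + 1.04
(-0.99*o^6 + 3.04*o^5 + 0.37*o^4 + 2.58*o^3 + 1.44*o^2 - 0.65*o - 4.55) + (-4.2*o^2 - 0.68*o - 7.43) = -0.99*o^6 + 3.04*o^5 + 0.37*o^4 + 2.58*o^3 - 2.76*o^2 - 1.33*o - 11.98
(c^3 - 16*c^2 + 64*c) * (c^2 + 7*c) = c^5 - 9*c^4 - 48*c^3 + 448*c^2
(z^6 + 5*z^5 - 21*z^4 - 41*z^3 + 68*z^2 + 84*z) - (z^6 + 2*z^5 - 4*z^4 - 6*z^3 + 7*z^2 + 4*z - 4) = 3*z^5 - 17*z^4 - 35*z^3 + 61*z^2 + 80*z + 4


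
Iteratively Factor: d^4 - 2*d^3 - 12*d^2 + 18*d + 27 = (d + 3)*(d^3 - 5*d^2 + 3*d + 9) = (d - 3)*(d + 3)*(d^2 - 2*d - 3) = (d - 3)*(d + 1)*(d + 3)*(d - 3)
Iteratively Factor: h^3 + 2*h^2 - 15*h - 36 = (h + 3)*(h^2 - h - 12) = (h - 4)*(h + 3)*(h + 3)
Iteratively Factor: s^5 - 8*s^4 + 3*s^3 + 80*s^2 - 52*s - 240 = (s + 2)*(s^4 - 10*s^3 + 23*s^2 + 34*s - 120) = (s + 2)^2*(s^3 - 12*s^2 + 47*s - 60) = (s - 3)*(s + 2)^2*(s^2 - 9*s + 20) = (s - 5)*(s - 3)*(s + 2)^2*(s - 4)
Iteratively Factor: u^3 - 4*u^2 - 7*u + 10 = (u + 2)*(u^2 - 6*u + 5) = (u - 1)*(u + 2)*(u - 5)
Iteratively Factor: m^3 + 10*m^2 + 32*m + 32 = (m + 4)*(m^2 + 6*m + 8) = (m + 4)^2*(m + 2)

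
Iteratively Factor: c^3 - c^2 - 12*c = (c)*(c^2 - c - 12) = c*(c + 3)*(c - 4)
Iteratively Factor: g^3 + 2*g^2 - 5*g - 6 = (g - 2)*(g^2 + 4*g + 3) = (g - 2)*(g + 1)*(g + 3)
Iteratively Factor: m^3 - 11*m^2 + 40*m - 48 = (m - 4)*(m^2 - 7*m + 12) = (m - 4)^2*(m - 3)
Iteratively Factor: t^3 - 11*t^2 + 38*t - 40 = (t - 2)*(t^2 - 9*t + 20) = (t - 5)*(t - 2)*(t - 4)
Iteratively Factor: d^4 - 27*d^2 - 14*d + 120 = (d - 2)*(d^3 + 2*d^2 - 23*d - 60) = (d - 5)*(d - 2)*(d^2 + 7*d + 12) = (d - 5)*(d - 2)*(d + 3)*(d + 4)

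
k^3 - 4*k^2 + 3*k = k*(k - 3)*(k - 1)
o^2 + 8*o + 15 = (o + 3)*(o + 5)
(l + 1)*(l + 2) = l^2 + 3*l + 2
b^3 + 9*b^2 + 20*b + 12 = (b + 1)*(b + 2)*(b + 6)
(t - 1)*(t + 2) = t^2 + t - 2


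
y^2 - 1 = (y - 1)*(y + 1)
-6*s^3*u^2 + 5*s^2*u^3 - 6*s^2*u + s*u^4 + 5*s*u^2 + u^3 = u*(-s + u)*(6*s + u)*(s*u + 1)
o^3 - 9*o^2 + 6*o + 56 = (o - 7)*(o - 4)*(o + 2)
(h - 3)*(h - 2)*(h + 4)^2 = h^4 + 3*h^3 - 18*h^2 - 32*h + 96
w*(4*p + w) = 4*p*w + w^2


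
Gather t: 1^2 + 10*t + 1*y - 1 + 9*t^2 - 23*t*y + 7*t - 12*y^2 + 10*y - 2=9*t^2 + t*(17 - 23*y) - 12*y^2 + 11*y - 2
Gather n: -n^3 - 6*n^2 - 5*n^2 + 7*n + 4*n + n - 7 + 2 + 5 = -n^3 - 11*n^2 + 12*n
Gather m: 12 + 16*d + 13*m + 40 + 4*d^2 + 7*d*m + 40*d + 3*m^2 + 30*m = 4*d^2 + 56*d + 3*m^2 + m*(7*d + 43) + 52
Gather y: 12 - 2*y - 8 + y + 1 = 5 - y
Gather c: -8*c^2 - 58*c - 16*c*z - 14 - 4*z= -8*c^2 + c*(-16*z - 58) - 4*z - 14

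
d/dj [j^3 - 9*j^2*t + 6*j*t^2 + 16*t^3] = 3*j^2 - 18*j*t + 6*t^2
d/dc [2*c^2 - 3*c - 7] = 4*c - 3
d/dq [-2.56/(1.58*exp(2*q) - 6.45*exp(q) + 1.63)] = (8.0896*exp(q) - 16.512)*exp(q)/(1.58*exp(2*q) - 6.45*exp(q) + 1.63)^2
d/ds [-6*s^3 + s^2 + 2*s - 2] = -18*s^2 + 2*s + 2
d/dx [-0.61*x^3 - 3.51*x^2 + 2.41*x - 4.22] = -1.83*x^2 - 7.02*x + 2.41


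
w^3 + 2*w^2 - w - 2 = (w - 1)*(w + 1)*(w + 2)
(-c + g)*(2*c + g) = -2*c^2 + c*g + g^2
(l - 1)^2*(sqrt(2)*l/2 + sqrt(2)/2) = sqrt(2)*l^3/2 - sqrt(2)*l^2/2 - sqrt(2)*l/2 + sqrt(2)/2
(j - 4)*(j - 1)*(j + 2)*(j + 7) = j^4 + 4*j^3 - 27*j^2 - 34*j + 56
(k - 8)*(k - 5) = k^2 - 13*k + 40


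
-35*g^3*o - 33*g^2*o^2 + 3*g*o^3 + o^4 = o*(-5*g + o)*(g + o)*(7*g + o)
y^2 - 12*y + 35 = (y - 7)*(y - 5)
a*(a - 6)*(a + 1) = a^3 - 5*a^2 - 6*a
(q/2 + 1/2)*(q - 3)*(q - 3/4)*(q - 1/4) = q^4/2 - 3*q^3/2 - 13*q^2/32 + 21*q/16 - 9/32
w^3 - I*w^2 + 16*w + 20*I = (w - 5*I)*(w + 2*I)^2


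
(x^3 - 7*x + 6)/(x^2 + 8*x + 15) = (x^2 - 3*x + 2)/(x + 5)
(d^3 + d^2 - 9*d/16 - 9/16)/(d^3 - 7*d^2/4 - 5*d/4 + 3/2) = (d + 3/4)/(d - 2)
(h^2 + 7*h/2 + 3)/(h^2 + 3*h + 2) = (h + 3/2)/(h + 1)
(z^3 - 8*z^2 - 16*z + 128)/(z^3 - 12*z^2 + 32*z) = (z + 4)/z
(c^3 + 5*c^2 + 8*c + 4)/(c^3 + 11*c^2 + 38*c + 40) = (c^2 + 3*c + 2)/(c^2 + 9*c + 20)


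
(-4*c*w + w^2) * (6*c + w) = -24*c^2*w + 2*c*w^2 + w^3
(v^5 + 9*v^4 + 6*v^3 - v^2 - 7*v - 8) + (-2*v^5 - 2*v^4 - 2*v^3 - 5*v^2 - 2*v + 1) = -v^5 + 7*v^4 + 4*v^3 - 6*v^2 - 9*v - 7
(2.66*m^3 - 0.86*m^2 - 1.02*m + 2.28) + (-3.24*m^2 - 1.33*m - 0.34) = 2.66*m^3 - 4.1*m^2 - 2.35*m + 1.94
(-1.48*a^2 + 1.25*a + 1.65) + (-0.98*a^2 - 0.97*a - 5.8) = -2.46*a^2 + 0.28*a - 4.15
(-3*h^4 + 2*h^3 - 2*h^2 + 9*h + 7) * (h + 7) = -3*h^5 - 19*h^4 + 12*h^3 - 5*h^2 + 70*h + 49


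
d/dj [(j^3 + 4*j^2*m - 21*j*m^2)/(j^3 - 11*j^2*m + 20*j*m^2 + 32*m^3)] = m*(-15*j^4 + 82*j^3*m - 55*j^2*m^2 + 256*j*m^3 - 672*m^4)/(j^6 - 22*j^5*m + 161*j^4*m^2 - 376*j^3*m^3 - 304*j^2*m^4 + 1280*j*m^5 + 1024*m^6)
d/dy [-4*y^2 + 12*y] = 12 - 8*y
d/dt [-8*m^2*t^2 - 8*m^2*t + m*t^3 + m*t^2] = m*(-16*m*t - 8*m + 3*t^2 + 2*t)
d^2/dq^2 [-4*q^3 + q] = -24*q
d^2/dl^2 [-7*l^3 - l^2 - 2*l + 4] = -42*l - 2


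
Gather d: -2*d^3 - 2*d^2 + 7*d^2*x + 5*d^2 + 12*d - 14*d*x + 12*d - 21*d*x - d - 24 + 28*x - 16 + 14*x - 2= -2*d^3 + d^2*(7*x + 3) + d*(23 - 35*x) + 42*x - 42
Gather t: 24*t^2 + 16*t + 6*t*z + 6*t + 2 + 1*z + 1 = 24*t^2 + t*(6*z + 22) + z + 3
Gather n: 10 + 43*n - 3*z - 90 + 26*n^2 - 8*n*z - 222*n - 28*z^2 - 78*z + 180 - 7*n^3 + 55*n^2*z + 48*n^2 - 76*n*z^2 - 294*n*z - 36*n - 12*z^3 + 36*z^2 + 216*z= -7*n^3 + n^2*(55*z + 74) + n*(-76*z^2 - 302*z - 215) - 12*z^3 + 8*z^2 + 135*z + 100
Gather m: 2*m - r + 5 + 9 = 2*m - r + 14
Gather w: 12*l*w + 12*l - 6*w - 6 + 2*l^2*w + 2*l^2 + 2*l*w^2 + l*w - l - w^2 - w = 2*l^2 + 11*l + w^2*(2*l - 1) + w*(2*l^2 + 13*l - 7) - 6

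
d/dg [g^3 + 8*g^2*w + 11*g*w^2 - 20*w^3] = 3*g^2 + 16*g*w + 11*w^2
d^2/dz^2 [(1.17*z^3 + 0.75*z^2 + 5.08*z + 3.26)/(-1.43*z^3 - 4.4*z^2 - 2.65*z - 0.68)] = (-7.105427357601e-15*z^7 + 11.65593*z^6 - 35.726262*z^5 - 241.071402*z^4 - 468.11817*z^3 - 392.712756*z^2 - 121.099344*z - 8.66414)/(2.924207*z^9 + 26.99268*z^8 + 99.311355*z^7 + 189.398396*z^6 + 209.709885*z^5 + 147.65256*z^4 + 68.166121*z^3 + 20.42958*z^2 + 3.67608*z + 0.314432)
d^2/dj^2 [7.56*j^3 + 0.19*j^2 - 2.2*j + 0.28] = 45.36*j + 0.38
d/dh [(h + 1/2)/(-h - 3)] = -5/(2*(h + 3)^2)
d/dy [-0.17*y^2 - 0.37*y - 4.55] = -0.34*y - 0.37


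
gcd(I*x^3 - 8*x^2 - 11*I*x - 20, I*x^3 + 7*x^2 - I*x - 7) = 1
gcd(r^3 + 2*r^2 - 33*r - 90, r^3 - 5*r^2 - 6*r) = r - 6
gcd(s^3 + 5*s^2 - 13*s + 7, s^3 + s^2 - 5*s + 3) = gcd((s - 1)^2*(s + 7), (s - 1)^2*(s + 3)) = s^2 - 2*s + 1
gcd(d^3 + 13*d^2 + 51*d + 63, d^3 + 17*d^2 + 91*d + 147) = d^2 + 10*d + 21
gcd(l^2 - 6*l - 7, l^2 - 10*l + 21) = l - 7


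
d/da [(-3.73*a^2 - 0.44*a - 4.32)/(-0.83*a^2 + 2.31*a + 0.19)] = (-8.9815*a^2 - 8.5886*a + 9.8956)/(0.6889*a^4 - 3.8346*a^3 + 5.0207*a^2 + 0.8778*a + 0.0361)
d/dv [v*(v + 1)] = 2*v + 1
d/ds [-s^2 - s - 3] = -2*s - 1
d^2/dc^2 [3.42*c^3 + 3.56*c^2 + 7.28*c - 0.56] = 20.52*c + 7.12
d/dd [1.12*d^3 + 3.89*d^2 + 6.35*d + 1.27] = 3.36*d^2 + 7.78*d + 6.35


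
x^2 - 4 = (x - 2)*(x + 2)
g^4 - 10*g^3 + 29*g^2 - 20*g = g*(g - 5)*(g - 4)*(g - 1)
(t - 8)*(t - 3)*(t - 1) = t^3 - 12*t^2 + 35*t - 24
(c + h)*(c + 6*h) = c^2 + 7*c*h + 6*h^2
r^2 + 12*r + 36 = (r + 6)^2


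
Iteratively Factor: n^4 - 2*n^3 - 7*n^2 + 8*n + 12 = (n + 2)*(n^3 - 4*n^2 + n + 6) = (n + 1)*(n + 2)*(n^2 - 5*n + 6) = (n - 3)*(n + 1)*(n + 2)*(n - 2)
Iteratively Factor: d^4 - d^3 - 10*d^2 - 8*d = (d + 2)*(d^3 - 3*d^2 - 4*d) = (d + 1)*(d + 2)*(d^2 - 4*d) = d*(d + 1)*(d + 2)*(d - 4)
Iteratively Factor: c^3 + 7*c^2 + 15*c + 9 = (c + 3)*(c^2 + 4*c + 3) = (c + 1)*(c + 3)*(c + 3)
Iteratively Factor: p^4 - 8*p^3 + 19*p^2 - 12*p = (p)*(p^3 - 8*p^2 + 19*p - 12) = p*(p - 4)*(p^2 - 4*p + 3) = p*(p - 4)*(p - 1)*(p - 3)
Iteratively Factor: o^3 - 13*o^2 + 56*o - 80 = (o - 4)*(o^2 - 9*o + 20) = (o - 5)*(o - 4)*(o - 4)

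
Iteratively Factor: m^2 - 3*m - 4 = (m + 1)*(m - 4)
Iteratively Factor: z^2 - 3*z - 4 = (z - 4)*(z + 1)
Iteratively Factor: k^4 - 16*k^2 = (k)*(k^3 - 16*k) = k^2*(k^2 - 16) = k^2*(k - 4)*(k + 4)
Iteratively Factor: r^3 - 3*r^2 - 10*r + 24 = (r - 2)*(r^2 - r - 12) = (r - 4)*(r - 2)*(r + 3)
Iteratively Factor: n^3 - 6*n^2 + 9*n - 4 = (n - 4)*(n^2 - 2*n + 1) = (n - 4)*(n - 1)*(n - 1)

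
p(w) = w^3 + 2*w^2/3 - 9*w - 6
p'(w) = 3*w^2 + 4*w/3 - 9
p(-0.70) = 0.28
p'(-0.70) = -8.46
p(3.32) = 8.06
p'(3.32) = 28.49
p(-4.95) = -66.40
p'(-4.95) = 57.91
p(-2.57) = 4.56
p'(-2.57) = 7.39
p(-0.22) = -4.00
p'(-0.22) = -9.15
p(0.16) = -7.42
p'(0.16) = -8.71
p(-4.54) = -44.98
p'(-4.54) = 46.78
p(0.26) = -8.28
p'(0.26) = -8.45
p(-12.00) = -1530.00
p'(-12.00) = 407.00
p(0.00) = -6.00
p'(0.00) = -9.00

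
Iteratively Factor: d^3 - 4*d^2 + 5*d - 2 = (d - 1)*(d^2 - 3*d + 2) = (d - 1)^2*(d - 2)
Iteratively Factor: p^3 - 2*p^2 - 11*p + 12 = (p + 3)*(p^2 - 5*p + 4) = (p - 1)*(p + 3)*(p - 4)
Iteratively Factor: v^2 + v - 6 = (v + 3)*(v - 2)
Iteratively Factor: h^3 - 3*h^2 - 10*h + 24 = (h + 3)*(h^2 - 6*h + 8) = (h - 4)*(h + 3)*(h - 2)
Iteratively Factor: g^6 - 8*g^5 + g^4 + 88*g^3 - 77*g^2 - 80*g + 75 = (g - 1)*(g^5 - 7*g^4 - 6*g^3 + 82*g^2 + 5*g - 75) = (g - 5)*(g - 1)*(g^4 - 2*g^3 - 16*g^2 + 2*g + 15) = (g - 5)*(g - 1)*(g + 3)*(g^3 - 5*g^2 - g + 5) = (g - 5)^2*(g - 1)*(g + 3)*(g^2 - 1) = (g - 5)^2*(g - 1)*(g + 1)*(g + 3)*(g - 1)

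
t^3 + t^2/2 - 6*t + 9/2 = (t - 3/2)*(t - 1)*(t + 3)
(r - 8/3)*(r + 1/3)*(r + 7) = r^3 + 14*r^2/3 - 155*r/9 - 56/9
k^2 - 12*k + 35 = (k - 7)*(k - 5)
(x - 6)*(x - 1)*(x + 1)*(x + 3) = x^4 - 3*x^3 - 19*x^2 + 3*x + 18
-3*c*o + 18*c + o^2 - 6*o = (-3*c + o)*(o - 6)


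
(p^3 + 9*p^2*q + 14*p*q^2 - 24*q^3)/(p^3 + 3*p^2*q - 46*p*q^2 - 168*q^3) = (p - q)/(p - 7*q)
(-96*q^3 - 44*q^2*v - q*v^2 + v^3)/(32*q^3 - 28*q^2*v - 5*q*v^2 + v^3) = (-3*q - v)/(q - v)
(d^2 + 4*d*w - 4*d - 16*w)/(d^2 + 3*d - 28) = (d + 4*w)/(d + 7)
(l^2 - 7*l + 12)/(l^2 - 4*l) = (l - 3)/l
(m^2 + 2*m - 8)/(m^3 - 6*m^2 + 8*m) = (m + 4)/(m*(m - 4))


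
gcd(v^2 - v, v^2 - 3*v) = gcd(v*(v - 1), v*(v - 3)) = v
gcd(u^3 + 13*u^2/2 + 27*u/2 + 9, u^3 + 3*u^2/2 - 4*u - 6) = u^2 + 7*u/2 + 3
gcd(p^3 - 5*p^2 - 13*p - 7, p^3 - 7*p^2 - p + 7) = p^2 - 6*p - 7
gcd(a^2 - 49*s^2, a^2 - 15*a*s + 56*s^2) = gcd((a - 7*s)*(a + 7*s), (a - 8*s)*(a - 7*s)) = -a + 7*s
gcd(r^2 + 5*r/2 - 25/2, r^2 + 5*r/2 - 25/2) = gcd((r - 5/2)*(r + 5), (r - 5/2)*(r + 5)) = r^2 + 5*r/2 - 25/2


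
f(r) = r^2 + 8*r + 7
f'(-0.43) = 7.14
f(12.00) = 247.00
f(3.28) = 44.00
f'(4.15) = 16.30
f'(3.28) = 14.56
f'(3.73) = 15.46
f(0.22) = 8.81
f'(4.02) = 16.04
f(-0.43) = 3.74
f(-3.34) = -8.56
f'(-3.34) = 1.32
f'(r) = 2*r + 8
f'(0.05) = 8.10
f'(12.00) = 32.00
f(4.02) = 55.32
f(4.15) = 57.42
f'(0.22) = 8.44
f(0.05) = 7.40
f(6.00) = 91.00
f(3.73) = 50.75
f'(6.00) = 20.00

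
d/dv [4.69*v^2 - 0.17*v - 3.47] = 9.38*v - 0.17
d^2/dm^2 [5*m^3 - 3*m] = 30*m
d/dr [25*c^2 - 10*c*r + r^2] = -10*c + 2*r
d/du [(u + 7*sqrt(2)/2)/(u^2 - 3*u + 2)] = (u^2 - 3*u - (2*u - 3)*(2*u + 7*sqrt(2))/2 + 2)/(u^2 - 3*u + 2)^2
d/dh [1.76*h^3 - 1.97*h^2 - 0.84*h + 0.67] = 5.28*h^2 - 3.94*h - 0.84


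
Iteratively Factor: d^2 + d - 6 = (d + 3)*(d - 2)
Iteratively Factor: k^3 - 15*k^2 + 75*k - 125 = (k - 5)*(k^2 - 10*k + 25) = (k - 5)^2*(k - 5)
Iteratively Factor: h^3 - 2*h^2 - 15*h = (h + 3)*(h^2 - 5*h) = (h - 5)*(h + 3)*(h)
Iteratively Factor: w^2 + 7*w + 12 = (w + 3)*(w + 4)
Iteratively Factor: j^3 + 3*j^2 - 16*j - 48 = (j + 3)*(j^2 - 16) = (j + 3)*(j + 4)*(j - 4)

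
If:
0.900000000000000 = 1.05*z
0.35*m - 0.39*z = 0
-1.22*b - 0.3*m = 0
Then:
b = -0.23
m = 0.96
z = 0.86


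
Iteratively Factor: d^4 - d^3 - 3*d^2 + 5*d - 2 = (d - 1)*(d^3 - 3*d + 2) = (d - 1)^2*(d^2 + d - 2) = (d - 1)^2*(d + 2)*(d - 1)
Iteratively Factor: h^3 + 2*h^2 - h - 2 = (h + 2)*(h^2 - 1) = (h - 1)*(h + 2)*(h + 1)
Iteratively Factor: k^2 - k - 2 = (k - 2)*(k + 1)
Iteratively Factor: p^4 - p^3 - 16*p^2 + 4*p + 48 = (p + 3)*(p^3 - 4*p^2 - 4*p + 16) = (p - 2)*(p + 3)*(p^2 - 2*p - 8) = (p - 4)*(p - 2)*(p + 3)*(p + 2)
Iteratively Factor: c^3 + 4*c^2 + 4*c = (c)*(c^2 + 4*c + 4) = c*(c + 2)*(c + 2)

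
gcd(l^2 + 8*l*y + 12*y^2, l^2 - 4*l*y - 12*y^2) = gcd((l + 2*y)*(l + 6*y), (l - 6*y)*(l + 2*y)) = l + 2*y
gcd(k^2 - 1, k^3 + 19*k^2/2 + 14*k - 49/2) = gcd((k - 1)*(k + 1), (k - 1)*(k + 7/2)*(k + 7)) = k - 1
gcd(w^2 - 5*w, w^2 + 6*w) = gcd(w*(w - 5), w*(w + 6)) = w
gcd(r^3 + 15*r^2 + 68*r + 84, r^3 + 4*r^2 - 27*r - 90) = r + 6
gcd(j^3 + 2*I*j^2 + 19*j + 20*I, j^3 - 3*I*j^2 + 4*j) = j^2 - 3*I*j + 4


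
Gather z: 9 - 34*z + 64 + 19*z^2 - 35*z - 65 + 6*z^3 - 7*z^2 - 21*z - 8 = 6*z^3 + 12*z^2 - 90*z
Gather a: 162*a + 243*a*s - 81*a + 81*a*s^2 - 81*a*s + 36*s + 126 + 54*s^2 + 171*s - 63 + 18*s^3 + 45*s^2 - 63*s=a*(81*s^2 + 162*s + 81) + 18*s^3 + 99*s^2 + 144*s + 63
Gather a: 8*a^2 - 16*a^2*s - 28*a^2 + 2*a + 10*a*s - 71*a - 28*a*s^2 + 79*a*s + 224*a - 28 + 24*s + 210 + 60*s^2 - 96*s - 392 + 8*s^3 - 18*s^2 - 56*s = a^2*(-16*s - 20) + a*(-28*s^2 + 89*s + 155) + 8*s^3 + 42*s^2 - 128*s - 210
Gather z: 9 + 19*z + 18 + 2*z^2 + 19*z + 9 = 2*z^2 + 38*z + 36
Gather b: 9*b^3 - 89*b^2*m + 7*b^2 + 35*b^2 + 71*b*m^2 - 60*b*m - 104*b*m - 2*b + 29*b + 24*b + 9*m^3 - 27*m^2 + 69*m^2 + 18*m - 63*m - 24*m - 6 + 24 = 9*b^3 + b^2*(42 - 89*m) + b*(71*m^2 - 164*m + 51) + 9*m^3 + 42*m^2 - 69*m + 18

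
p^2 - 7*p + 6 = (p - 6)*(p - 1)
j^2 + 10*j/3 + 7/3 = (j + 1)*(j + 7/3)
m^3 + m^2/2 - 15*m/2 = m*(m - 5/2)*(m + 3)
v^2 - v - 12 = (v - 4)*(v + 3)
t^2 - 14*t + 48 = (t - 8)*(t - 6)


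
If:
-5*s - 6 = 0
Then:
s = -6/5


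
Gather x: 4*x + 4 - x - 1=3*x + 3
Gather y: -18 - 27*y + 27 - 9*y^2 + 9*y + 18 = -9*y^2 - 18*y + 27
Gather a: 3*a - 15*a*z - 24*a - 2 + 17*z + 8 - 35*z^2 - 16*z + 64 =a*(-15*z - 21) - 35*z^2 + z + 70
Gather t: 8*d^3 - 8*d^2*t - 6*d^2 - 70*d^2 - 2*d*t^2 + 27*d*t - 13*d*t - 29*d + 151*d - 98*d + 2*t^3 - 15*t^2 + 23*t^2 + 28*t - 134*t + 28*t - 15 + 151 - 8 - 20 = 8*d^3 - 76*d^2 + 24*d + 2*t^3 + t^2*(8 - 2*d) + t*(-8*d^2 + 14*d - 78) + 108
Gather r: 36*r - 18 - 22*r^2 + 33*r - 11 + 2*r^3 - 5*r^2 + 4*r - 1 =2*r^3 - 27*r^2 + 73*r - 30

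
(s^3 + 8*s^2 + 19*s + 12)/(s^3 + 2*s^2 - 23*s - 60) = (s + 1)/(s - 5)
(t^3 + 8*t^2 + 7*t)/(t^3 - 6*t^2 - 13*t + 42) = t*(t^2 + 8*t + 7)/(t^3 - 6*t^2 - 13*t + 42)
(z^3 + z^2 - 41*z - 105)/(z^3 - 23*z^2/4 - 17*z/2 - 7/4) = 4*(z^2 + 8*z + 15)/(4*z^2 + 5*z + 1)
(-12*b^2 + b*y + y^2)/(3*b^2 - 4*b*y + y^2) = (4*b + y)/(-b + y)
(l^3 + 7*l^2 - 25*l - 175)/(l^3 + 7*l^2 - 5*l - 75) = (l^2 + 2*l - 35)/(l^2 + 2*l - 15)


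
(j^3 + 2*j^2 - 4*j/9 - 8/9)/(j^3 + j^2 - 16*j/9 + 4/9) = (3*j + 2)/(3*j - 1)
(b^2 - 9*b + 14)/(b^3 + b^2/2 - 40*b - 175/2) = 2*(b - 2)/(2*b^2 + 15*b + 25)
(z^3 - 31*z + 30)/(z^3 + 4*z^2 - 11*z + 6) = (z - 5)/(z - 1)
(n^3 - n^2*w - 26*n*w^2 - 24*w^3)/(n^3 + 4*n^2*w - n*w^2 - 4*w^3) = (-n + 6*w)/(-n + w)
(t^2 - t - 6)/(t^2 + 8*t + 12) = (t - 3)/(t + 6)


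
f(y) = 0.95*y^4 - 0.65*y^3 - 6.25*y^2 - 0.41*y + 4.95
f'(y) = 3.8*y^3 - 1.95*y^2 - 12.5*y - 0.41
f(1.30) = -4.86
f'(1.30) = -11.61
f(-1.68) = -1.35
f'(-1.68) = -2.93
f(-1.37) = -1.20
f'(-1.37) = 3.28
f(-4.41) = 300.27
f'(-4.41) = -309.12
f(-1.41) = -1.32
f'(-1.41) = 2.69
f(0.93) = -0.65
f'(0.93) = -10.66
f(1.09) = -2.42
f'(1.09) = -11.43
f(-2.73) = 25.48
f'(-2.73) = -58.13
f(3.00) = 6.87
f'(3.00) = 47.14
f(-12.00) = 19932.27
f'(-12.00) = -6697.61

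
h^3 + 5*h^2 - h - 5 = (h - 1)*(h + 1)*(h + 5)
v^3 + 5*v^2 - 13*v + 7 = (v - 1)^2*(v + 7)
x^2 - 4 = (x - 2)*(x + 2)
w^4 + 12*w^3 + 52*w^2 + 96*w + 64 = (w + 2)^2*(w + 4)^2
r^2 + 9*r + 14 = (r + 2)*(r + 7)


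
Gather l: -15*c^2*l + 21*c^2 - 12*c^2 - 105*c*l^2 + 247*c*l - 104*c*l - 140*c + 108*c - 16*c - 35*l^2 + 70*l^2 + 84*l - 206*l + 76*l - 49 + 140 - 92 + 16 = 9*c^2 - 48*c + l^2*(35 - 105*c) + l*(-15*c^2 + 143*c - 46) + 15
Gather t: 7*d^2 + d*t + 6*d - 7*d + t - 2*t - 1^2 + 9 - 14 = 7*d^2 - d + t*(d - 1) - 6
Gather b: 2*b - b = b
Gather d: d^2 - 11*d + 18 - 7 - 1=d^2 - 11*d + 10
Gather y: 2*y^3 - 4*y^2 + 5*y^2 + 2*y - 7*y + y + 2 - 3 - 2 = 2*y^3 + y^2 - 4*y - 3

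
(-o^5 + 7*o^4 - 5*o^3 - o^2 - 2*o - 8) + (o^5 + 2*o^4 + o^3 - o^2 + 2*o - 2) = 9*o^4 - 4*o^3 - 2*o^2 - 10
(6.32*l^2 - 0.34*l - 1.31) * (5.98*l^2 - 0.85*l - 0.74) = 37.7936*l^4 - 7.4052*l^3 - 12.2216*l^2 + 1.3651*l + 0.9694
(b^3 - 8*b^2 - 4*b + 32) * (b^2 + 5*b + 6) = b^5 - 3*b^4 - 38*b^3 - 36*b^2 + 136*b + 192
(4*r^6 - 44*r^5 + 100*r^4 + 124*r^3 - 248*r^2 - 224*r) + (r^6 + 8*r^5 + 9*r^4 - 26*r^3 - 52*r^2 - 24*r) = 5*r^6 - 36*r^5 + 109*r^4 + 98*r^3 - 300*r^2 - 248*r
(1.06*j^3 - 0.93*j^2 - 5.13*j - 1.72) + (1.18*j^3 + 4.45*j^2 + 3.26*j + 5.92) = 2.24*j^3 + 3.52*j^2 - 1.87*j + 4.2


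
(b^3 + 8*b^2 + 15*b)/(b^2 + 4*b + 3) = b*(b + 5)/(b + 1)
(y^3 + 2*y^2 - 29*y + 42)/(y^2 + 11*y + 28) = (y^2 - 5*y + 6)/(y + 4)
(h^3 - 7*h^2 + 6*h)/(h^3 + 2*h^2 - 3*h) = (h - 6)/(h + 3)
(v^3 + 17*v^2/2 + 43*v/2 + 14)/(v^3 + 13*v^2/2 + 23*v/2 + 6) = (2*v + 7)/(2*v + 3)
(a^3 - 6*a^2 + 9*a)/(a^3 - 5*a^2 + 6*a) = (a - 3)/(a - 2)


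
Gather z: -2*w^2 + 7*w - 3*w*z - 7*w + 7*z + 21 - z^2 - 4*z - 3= -2*w^2 - z^2 + z*(3 - 3*w) + 18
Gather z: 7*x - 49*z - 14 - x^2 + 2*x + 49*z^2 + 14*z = -x^2 + 9*x + 49*z^2 - 35*z - 14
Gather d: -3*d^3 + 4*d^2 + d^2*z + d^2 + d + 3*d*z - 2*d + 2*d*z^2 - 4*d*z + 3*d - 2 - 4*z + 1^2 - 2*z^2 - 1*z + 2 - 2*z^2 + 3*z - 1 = -3*d^3 + d^2*(z + 5) + d*(2*z^2 - z + 2) - 4*z^2 - 2*z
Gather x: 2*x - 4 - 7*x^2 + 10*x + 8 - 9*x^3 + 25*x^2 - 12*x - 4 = -9*x^3 + 18*x^2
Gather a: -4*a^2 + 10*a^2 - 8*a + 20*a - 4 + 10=6*a^2 + 12*a + 6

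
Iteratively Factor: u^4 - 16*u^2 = (u + 4)*(u^3 - 4*u^2) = u*(u + 4)*(u^2 - 4*u) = u*(u - 4)*(u + 4)*(u)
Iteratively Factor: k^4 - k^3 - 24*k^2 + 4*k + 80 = (k - 5)*(k^3 + 4*k^2 - 4*k - 16) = (k - 5)*(k + 2)*(k^2 + 2*k - 8) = (k - 5)*(k - 2)*(k + 2)*(k + 4)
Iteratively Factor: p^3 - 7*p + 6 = (p - 2)*(p^2 + 2*p - 3) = (p - 2)*(p + 3)*(p - 1)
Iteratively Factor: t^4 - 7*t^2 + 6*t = (t + 3)*(t^3 - 3*t^2 + 2*t) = (t - 2)*(t + 3)*(t^2 - t) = (t - 2)*(t - 1)*(t + 3)*(t)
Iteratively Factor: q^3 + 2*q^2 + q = (q)*(q^2 + 2*q + 1) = q*(q + 1)*(q + 1)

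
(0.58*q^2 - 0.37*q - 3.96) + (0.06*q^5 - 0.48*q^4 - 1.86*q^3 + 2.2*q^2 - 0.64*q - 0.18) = 0.06*q^5 - 0.48*q^4 - 1.86*q^3 + 2.78*q^2 - 1.01*q - 4.14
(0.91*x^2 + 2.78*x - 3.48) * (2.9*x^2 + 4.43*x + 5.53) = 2.639*x^4 + 12.0933*x^3 + 7.2557*x^2 - 0.0429999999999993*x - 19.2444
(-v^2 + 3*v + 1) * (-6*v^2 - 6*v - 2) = 6*v^4 - 12*v^3 - 22*v^2 - 12*v - 2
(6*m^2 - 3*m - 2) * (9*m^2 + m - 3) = 54*m^4 - 21*m^3 - 39*m^2 + 7*m + 6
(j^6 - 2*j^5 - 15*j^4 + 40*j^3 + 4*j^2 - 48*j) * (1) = j^6 - 2*j^5 - 15*j^4 + 40*j^3 + 4*j^2 - 48*j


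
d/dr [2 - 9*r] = -9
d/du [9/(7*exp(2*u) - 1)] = -126*exp(2*u)/(7*exp(2*u) - 1)^2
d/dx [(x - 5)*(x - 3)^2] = (x - 3)*(3*x - 13)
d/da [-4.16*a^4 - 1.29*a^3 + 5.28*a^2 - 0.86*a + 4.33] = -16.64*a^3 - 3.87*a^2 + 10.56*a - 0.86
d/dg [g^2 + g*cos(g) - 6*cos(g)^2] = -g*sin(g) + 2*g + 6*sin(2*g) + cos(g)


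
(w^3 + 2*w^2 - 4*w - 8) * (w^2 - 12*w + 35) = w^5 - 10*w^4 + 7*w^3 + 110*w^2 - 44*w - 280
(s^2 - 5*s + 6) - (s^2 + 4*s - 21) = 27 - 9*s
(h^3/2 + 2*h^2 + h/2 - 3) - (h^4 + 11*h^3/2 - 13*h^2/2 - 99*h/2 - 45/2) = -h^4 - 5*h^3 + 17*h^2/2 + 50*h + 39/2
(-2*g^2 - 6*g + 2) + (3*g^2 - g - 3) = g^2 - 7*g - 1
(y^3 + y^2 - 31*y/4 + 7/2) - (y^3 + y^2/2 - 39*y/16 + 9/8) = y^2/2 - 85*y/16 + 19/8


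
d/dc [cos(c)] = -sin(c)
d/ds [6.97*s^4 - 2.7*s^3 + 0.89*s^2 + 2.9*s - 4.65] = 27.88*s^3 - 8.1*s^2 + 1.78*s + 2.9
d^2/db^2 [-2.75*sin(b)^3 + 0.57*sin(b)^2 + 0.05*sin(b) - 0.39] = 2.0125*sin(b) - 6.1875*sin(3*b) + 1.14*cos(2*b)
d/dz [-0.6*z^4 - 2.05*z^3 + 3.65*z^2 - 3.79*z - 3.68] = -2.4*z^3 - 6.15*z^2 + 7.3*z - 3.79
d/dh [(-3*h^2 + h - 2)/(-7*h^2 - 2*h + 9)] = (13*h^2 - 82*h + 5)/(49*h^4 + 28*h^3 - 122*h^2 - 36*h + 81)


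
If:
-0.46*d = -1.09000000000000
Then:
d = 2.37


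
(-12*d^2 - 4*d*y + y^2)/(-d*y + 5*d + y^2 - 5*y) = (12*d^2 + 4*d*y - y^2)/(d*y - 5*d - y^2 + 5*y)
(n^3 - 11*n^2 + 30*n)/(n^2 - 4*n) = (n^2 - 11*n + 30)/(n - 4)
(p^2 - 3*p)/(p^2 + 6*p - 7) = p*(p - 3)/(p^2 + 6*p - 7)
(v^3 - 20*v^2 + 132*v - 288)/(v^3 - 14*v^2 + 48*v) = (v - 6)/v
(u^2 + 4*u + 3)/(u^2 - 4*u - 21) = (u + 1)/(u - 7)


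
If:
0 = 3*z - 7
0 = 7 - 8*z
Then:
No Solution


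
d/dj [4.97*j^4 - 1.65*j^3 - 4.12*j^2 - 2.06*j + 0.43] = 19.88*j^3 - 4.95*j^2 - 8.24*j - 2.06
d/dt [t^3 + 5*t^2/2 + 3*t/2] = 3*t^2 + 5*t + 3/2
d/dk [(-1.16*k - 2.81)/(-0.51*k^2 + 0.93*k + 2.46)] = (0.5916*k^2 - 1.0788*k - (1.02*k - 0.93)*(1.16*k + 2.81) - 2.8536)/(-0.51*k^2 + 0.93*k + 2.46)^2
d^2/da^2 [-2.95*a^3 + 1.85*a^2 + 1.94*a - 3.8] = 3.7 - 17.7*a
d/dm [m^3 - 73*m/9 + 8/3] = 3*m^2 - 73/9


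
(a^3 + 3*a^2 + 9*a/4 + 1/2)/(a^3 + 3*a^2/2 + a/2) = (a^2 + 5*a/2 + 1)/(a*(a + 1))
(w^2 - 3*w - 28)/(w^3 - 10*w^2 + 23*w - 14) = (w + 4)/(w^2 - 3*w + 2)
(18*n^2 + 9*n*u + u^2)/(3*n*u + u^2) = (6*n + u)/u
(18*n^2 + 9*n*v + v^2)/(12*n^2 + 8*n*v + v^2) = (3*n + v)/(2*n + v)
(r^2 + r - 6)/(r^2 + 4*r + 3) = (r - 2)/(r + 1)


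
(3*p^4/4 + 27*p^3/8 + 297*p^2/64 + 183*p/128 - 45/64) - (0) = 3*p^4/4 + 27*p^3/8 + 297*p^2/64 + 183*p/128 - 45/64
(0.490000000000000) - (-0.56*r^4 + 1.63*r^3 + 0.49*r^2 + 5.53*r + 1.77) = 0.56*r^4 - 1.63*r^3 - 0.49*r^2 - 5.53*r - 1.28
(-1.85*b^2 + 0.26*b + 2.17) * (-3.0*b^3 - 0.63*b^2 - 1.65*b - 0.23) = 5.55*b^5 + 0.3855*b^4 - 3.6213*b^3 - 1.3706*b^2 - 3.6403*b - 0.4991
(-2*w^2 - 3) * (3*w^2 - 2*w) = -6*w^4 + 4*w^3 - 9*w^2 + 6*w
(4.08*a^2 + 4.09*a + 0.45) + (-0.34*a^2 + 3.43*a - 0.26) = 3.74*a^2 + 7.52*a + 0.19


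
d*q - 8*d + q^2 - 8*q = (d + q)*(q - 8)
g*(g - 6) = g^2 - 6*g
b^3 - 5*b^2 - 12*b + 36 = (b - 6)*(b - 2)*(b + 3)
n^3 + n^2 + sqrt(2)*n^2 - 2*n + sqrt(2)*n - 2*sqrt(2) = (n - 1)*(n + 2)*(n + sqrt(2))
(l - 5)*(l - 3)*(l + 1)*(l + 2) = l^4 - 5*l^3 - 7*l^2 + 29*l + 30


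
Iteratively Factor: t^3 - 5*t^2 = (t)*(t^2 - 5*t) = t*(t - 5)*(t)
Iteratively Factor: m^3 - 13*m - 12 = (m - 4)*(m^2 + 4*m + 3) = (m - 4)*(m + 3)*(m + 1)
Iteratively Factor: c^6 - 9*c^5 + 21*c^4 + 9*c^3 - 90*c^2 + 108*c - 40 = (c - 1)*(c^5 - 8*c^4 + 13*c^3 + 22*c^2 - 68*c + 40) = (c - 2)*(c - 1)*(c^4 - 6*c^3 + c^2 + 24*c - 20) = (c - 5)*(c - 2)*(c - 1)*(c^3 - c^2 - 4*c + 4) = (c - 5)*(c - 2)^2*(c - 1)*(c^2 + c - 2) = (c - 5)*(c - 2)^2*(c - 1)*(c + 2)*(c - 1)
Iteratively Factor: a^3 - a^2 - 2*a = (a - 2)*(a^2 + a) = a*(a - 2)*(a + 1)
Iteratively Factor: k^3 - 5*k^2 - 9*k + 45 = (k - 5)*(k^2 - 9) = (k - 5)*(k - 3)*(k + 3)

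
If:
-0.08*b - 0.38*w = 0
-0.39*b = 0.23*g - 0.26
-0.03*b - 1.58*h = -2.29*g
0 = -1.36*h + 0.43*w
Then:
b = 0.68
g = -0.02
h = -0.05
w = -0.14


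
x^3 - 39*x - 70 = (x - 7)*(x + 2)*(x + 5)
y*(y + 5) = y^2 + 5*y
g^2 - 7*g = g*(g - 7)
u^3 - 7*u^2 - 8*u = u*(u - 8)*(u + 1)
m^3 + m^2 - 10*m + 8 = (m - 2)*(m - 1)*(m + 4)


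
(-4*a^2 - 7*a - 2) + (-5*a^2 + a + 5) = -9*a^2 - 6*a + 3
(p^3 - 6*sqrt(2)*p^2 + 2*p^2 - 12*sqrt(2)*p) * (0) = 0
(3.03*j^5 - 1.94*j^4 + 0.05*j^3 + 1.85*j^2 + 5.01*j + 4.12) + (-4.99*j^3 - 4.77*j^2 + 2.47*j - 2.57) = 3.03*j^5 - 1.94*j^4 - 4.94*j^3 - 2.92*j^2 + 7.48*j + 1.55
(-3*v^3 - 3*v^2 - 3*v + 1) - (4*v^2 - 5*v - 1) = -3*v^3 - 7*v^2 + 2*v + 2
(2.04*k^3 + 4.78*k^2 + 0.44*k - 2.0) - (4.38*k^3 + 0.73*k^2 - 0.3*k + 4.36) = -2.34*k^3 + 4.05*k^2 + 0.74*k - 6.36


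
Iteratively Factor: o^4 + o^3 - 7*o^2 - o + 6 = (o - 2)*(o^3 + 3*o^2 - o - 3) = (o - 2)*(o + 1)*(o^2 + 2*o - 3) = (o - 2)*(o + 1)*(o + 3)*(o - 1)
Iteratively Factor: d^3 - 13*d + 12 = (d + 4)*(d^2 - 4*d + 3) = (d - 1)*(d + 4)*(d - 3)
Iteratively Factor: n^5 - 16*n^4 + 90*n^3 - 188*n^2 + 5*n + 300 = (n - 4)*(n^4 - 12*n^3 + 42*n^2 - 20*n - 75) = (n - 5)*(n - 4)*(n^3 - 7*n^2 + 7*n + 15) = (n - 5)*(n - 4)*(n + 1)*(n^2 - 8*n + 15) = (n - 5)*(n - 4)*(n - 3)*(n + 1)*(n - 5)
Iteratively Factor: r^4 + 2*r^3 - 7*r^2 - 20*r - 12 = (r + 2)*(r^3 - 7*r - 6) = (r - 3)*(r + 2)*(r^2 + 3*r + 2) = (r - 3)*(r + 1)*(r + 2)*(r + 2)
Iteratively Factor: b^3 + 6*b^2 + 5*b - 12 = (b + 4)*(b^2 + 2*b - 3) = (b - 1)*(b + 4)*(b + 3)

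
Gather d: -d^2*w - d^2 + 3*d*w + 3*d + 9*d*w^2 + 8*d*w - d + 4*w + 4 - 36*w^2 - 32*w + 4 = d^2*(-w - 1) + d*(9*w^2 + 11*w + 2) - 36*w^2 - 28*w + 8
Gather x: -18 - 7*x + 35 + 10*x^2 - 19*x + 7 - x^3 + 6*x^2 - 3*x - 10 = -x^3 + 16*x^2 - 29*x + 14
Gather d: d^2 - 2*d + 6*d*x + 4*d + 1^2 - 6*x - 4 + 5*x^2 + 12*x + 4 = d^2 + d*(6*x + 2) + 5*x^2 + 6*x + 1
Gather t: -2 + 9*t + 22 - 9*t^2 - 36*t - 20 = -9*t^2 - 27*t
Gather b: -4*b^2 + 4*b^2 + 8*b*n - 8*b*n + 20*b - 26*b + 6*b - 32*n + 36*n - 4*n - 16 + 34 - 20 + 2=0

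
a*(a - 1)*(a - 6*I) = a^3 - a^2 - 6*I*a^2 + 6*I*a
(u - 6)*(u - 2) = u^2 - 8*u + 12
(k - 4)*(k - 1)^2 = k^3 - 6*k^2 + 9*k - 4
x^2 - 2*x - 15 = (x - 5)*(x + 3)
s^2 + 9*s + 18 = (s + 3)*(s + 6)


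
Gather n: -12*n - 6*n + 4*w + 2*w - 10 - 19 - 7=-18*n + 6*w - 36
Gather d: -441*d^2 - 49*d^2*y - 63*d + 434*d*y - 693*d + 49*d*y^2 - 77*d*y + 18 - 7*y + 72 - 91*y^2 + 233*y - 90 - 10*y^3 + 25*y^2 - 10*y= d^2*(-49*y - 441) + d*(49*y^2 + 357*y - 756) - 10*y^3 - 66*y^2 + 216*y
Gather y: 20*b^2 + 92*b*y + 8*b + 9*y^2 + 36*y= 20*b^2 + 8*b + 9*y^2 + y*(92*b + 36)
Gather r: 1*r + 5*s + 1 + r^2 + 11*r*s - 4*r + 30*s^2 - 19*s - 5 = r^2 + r*(11*s - 3) + 30*s^2 - 14*s - 4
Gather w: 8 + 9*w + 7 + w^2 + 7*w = w^2 + 16*w + 15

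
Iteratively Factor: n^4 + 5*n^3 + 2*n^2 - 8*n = (n + 4)*(n^3 + n^2 - 2*n) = (n + 2)*(n + 4)*(n^2 - n) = n*(n + 2)*(n + 4)*(n - 1)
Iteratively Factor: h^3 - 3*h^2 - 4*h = (h - 4)*(h^2 + h) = (h - 4)*(h + 1)*(h)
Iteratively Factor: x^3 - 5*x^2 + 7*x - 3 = (x - 1)*(x^2 - 4*x + 3) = (x - 1)^2*(x - 3)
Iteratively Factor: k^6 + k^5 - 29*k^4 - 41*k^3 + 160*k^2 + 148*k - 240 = (k - 1)*(k^5 + 2*k^4 - 27*k^3 - 68*k^2 + 92*k + 240) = (k - 5)*(k - 1)*(k^4 + 7*k^3 + 8*k^2 - 28*k - 48) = (k - 5)*(k - 1)*(k + 3)*(k^3 + 4*k^2 - 4*k - 16) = (k - 5)*(k - 1)*(k + 2)*(k + 3)*(k^2 + 2*k - 8) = (k - 5)*(k - 2)*(k - 1)*(k + 2)*(k + 3)*(k + 4)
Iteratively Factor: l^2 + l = (l + 1)*(l)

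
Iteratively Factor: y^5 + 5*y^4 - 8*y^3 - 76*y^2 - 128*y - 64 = (y + 4)*(y^4 + y^3 - 12*y^2 - 28*y - 16) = (y + 2)*(y + 4)*(y^3 - y^2 - 10*y - 8) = (y - 4)*(y + 2)*(y + 4)*(y^2 + 3*y + 2) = (y - 4)*(y + 2)^2*(y + 4)*(y + 1)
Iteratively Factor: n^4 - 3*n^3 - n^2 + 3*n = (n)*(n^3 - 3*n^2 - n + 3) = n*(n - 3)*(n^2 - 1) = n*(n - 3)*(n - 1)*(n + 1)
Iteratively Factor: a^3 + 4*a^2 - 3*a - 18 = (a + 3)*(a^2 + a - 6) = (a - 2)*(a + 3)*(a + 3)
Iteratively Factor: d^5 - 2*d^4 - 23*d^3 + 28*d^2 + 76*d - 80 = (d - 1)*(d^4 - d^3 - 24*d^2 + 4*d + 80) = (d - 1)*(d + 4)*(d^3 - 5*d^2 - 4*d + 20) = (d - 2)*(d - 1)*(d + 4)*(d^2 - 3*d - 10) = (d - 2)*(d - 1)*(d + 2)*(d + 4)*(d - 5)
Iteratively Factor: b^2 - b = (b - 1)*(b)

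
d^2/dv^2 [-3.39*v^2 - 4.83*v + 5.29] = -6.78000000000000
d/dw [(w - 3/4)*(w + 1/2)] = 2*w - 1/4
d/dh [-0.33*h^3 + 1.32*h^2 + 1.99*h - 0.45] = -0.99*h^2 + 2.64*h + 1.99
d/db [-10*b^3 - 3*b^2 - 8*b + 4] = -30*b^2 - 6*b - 8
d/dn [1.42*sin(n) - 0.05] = 1.42*cos(n)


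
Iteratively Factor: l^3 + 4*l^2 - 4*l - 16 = (l - 2)*(l^2 + 6*l + 8) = (l - 2)*(l + 4)*(l + 2)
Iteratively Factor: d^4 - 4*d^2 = (d - 2)*(d^3 + 2*d^2) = d*(d - 2)*(d^2 + 2*d) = d^2*(d - 2)*(d + 2)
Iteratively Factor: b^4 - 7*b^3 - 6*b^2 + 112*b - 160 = (b - 4)*(b^3 - 3*b^2 - 18*b + 40) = (b - 5)*(b - 4)*(b^2 + 2*b - 8) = (b - 5)*(b - 4)*(b + 4)*(b - 2)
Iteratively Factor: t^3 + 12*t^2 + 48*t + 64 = (t + 4)*(t^2 + 8*t + 16) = (t + 4)^2*(t + 4)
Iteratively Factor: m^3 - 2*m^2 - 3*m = (m - 3)*(m^2 + m) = m*(m - 3)*(m + 1)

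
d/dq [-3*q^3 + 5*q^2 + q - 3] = -9*q^2 + 10*q + 1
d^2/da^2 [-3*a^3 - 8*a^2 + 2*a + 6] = -18*a - 16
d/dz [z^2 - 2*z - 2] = 2*z - 2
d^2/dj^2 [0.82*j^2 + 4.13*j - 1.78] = 1.64000000000000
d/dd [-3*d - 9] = -3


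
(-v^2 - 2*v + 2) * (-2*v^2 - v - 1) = 2*v^4 + 5*v^3 - v^2 - 2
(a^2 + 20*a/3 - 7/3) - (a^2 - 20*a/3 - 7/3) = 40*a/3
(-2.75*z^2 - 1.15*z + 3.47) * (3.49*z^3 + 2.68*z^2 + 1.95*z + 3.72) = -9.5975*z^5 - 11.3835*z^4 + 3.6658*z^3 - 3.1729*z^2 + 2.4885*z + 12.9084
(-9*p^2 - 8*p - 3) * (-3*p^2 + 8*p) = 27*p^4 - 48*p^3 - 55*p^2 - 24*p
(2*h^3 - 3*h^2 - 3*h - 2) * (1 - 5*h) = -10*h^4 + 17*h^3 + 12*h^2 + 7*h - 2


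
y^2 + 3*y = y*(y + 3)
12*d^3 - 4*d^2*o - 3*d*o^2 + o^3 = (-3*d + o)*(-2*d + o)*(2*d + o)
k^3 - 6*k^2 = k^2*(k - 6)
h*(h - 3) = h^2 - 3*h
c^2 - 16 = (c - 4)*(c + 4)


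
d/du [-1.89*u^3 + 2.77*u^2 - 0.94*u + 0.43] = -5.67*u^2 + 5.54*u - 0.94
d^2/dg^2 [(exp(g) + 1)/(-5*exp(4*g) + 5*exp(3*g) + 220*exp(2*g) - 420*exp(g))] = (-9*exp(7*g) - 5*exp(6*g) + 107*exp(5*g) + 1143*exp(4*g) - 2672*exp(3*g) - 11272*exp(2*g) + 11088*exp(g) - 7056)*exp(-g)/(5*(exp(9*g) - 3*exp(8*g) - 129*exp(7*g) + 515*exp(6*g) + 5172*exp(5*g) - 27732*exp(4*g) - 41840*exp(3*g) + 466704*exp(2*g) - 931392*exp(g) + 592704))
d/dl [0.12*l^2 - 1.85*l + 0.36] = 0.24*l - 1.85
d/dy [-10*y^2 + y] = 1 - 20*y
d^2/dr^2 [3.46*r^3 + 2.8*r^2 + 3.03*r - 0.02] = 20.76*r + 5.6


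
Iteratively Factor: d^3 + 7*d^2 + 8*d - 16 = (d + 4)*(d^2 + 3*d - 4) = (d - 1)*(d + 4)*(d + 4)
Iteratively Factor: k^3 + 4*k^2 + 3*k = (k + 1)*(k^2 + 3*k) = k*(k + 1)*(k + 3)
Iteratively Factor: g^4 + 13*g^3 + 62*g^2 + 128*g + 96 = (g + 3)*(g^3 + 10*g^2 + 32*g + 32) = (g + 2)*(g + 3)*(g^2 + 8*g + 16) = (g + 2)*(g + 3)*(g + 4)*(g + 4)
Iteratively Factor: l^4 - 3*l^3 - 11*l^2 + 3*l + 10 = (l + 2)*(l^3 - 5*l^2 - l + 5) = (l + 1)*(l + 2)*(l^2 - 6*l + 5) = (l - 5)*(l + 1)*(l + 2)*(l - 1)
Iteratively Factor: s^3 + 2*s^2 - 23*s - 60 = (s + 3)*(s^2 - s - 20) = (s - 5)*(s + 3)*(s + 4)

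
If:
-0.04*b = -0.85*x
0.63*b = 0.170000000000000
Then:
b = 0.27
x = 0.01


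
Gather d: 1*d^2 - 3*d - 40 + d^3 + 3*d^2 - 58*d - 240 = d^3 + 4*d^2 - 61*d - 280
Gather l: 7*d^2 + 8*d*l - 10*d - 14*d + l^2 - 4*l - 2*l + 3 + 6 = 7*d^2 - 24*d + l^2 + l*(8*d - 6) + 9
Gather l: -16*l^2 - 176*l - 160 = -16*l^2 - 176*l - 160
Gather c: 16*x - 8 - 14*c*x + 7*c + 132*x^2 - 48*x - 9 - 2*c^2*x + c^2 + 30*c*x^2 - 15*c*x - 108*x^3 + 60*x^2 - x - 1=c^2*(1 - 2*x) + c*(30*x^2 - 29*x + 7) - 108*x^3 + 192*x^2 - 33*x - 18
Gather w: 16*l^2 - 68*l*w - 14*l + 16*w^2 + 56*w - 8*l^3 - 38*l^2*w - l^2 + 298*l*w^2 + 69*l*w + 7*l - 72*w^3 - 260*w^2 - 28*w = -8*l^3 + 15*l^2 - 7*l - 72*w^3 + w^2*(298*l - 244) + w*(-38*l^2 + l + 28)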